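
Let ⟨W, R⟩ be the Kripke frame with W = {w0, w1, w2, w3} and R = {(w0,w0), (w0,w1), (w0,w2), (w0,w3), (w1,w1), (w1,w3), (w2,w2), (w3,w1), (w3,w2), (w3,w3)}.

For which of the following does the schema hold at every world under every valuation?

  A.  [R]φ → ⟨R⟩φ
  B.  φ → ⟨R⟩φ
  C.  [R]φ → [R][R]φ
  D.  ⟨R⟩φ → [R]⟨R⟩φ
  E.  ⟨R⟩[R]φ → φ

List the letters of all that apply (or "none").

R is reflexive: each world relates to itself.
R is not symmetric: w0 R w1 but not w1 R w0.
R is not transitive: w1 R w3 and w3 R w2 but not w1 R w2.
R is not euclidean: w0 R w1 and w0 R w0 but not w1 R w0.
R is serial: every world has an R-successor.
(A) [R]φ → ⟨R⟩φ (axiom D) characterises the serial frames. R is serial — valid.
(B) the dual of axiom T: valid iff R is reflexive. R is reflexive — valid.
(C) [R]φ → [R][R]φ is axiom 4; it is valid on a frame exactly when R is transitive. R is not transitive, so not valid.
(D) ⟨R⟩φ → [R]⟨R⟩φ is axiom 5, which corresponds to the euclidean property. R is not euclidean — not valid.
(E) ⟨R⟩[R]φ → φ is the dual of axiom B; it is valid on a frame exactly when R is symmetric. R is not symmetric, so not valid.

A, B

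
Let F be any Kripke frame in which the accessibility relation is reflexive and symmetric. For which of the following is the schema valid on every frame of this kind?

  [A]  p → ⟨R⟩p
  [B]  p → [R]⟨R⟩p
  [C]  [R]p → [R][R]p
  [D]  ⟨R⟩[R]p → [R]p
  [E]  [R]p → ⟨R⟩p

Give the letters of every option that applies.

Reflexive relations are serial.
(A) p → ⟨R⟩p is the dual of axiom T; it is valid on a frame exactly when R is reflexive. Every such R is reflexive, so valid.
(B) p → [R]⟨R⟩p is axiom B; it is valid on a frame exactly when R is symmetric. Every such R is symmetric, so valid.
(C) [R]p → [R][R]p is axiom 4; it is valid on a frame exactly when R is transitive. Such an R need not be transitive, so not valid.
(D) ⟨R⟩[R]p → [R]p (the dual of axiom 5) characterises the euclidean frames. Such an R need not be euclidean — not valid.
(E) [R]p → ⟨R⟩p (axiom D) characterises the serial frames. Every such R is serial — valid.

A, B, E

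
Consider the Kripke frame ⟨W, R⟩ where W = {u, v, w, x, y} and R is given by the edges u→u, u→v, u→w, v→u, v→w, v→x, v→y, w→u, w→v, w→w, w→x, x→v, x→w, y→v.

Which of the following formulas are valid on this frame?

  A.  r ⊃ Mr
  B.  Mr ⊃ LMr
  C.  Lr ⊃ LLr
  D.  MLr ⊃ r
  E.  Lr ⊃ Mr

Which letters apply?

R is not reflexive: not v R v.
R is symmetric: every R-edge is matched by its reverse.
R is not transitive: u R v and v R x but not u R x.
R is not euclidean: v R u and v R x but not u R x.
R is serial: every world has an R-successor.
(A) r ⊃ Mr is the dual of axiom T; it is valid on a frame exactly when R is reflexive. R is not reflexive, so not valid.
(B) axiom 5: valid iff R is euclidean. R is not euclidean — not valid.
(C) Lr ⊃ LLr (axiom 4) characterises the transitive frames. R is not transitive — not valid.
(D) MLr ⊃ r (the dual of axiom B) characterises the symmetric frames. R is symmetric — valid.
(E) axiom D: valid iff R is serial. R is serial — valid.

D, E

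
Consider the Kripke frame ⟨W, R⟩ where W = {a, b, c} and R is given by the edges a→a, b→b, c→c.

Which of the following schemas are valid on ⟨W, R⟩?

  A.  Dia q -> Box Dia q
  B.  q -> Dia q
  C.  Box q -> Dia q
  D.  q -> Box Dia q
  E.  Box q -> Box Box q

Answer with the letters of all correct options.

A, B, C, D, E

R is reflexive: each world relates to itself.
R is symmetric: every R-edge is matched by its reverse.
R is transitive: R is closed under composition.
R is euclidean: any two R-successors of the same world are R-related.
R is serial: every world has an R-successor.
(A) Dia q -> Box Dia q is axiom 5, which corresponds to the euclidean property. R is euclidean — valid.
(B) q -> Dia q (the dual of axiom T) characterises the reflexive frames. R is reflexive — valid.
(C) Box q -> Dia q (axiom D) characterises the serial frames. R is serial — valid.
(D) q -> Box Dia q (axiom B) characterises the symmetric frames. R is symmetric — valid.
(E) Box q -> Box Box q is axiom 4, which corresponds to transitivity. R is transitive — valid.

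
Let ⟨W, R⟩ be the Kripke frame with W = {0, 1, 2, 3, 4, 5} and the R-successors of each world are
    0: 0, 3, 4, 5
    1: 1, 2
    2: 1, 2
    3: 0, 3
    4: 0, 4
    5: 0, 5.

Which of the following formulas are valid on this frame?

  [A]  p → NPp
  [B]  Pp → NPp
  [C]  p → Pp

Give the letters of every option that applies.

R is reflexive: each world relates to itself.
R is symmetric: every R-edge is matched by its reverse.
R is not euclidean: 0 R 3 and 0 R 4 but not 3 R 4.
(A) p → NPp is axiom B; it is valid on a frame exactly when R is symmetric. R is symmetric, so valid.
(B) Pp → NPp is axiom 5, which corresponds to the euclidean property. R is not euclidean — not valid.
(C) p → Pp (the dual of axiom T) characterises the reflexive frames. R is reflexive — valid.

A, C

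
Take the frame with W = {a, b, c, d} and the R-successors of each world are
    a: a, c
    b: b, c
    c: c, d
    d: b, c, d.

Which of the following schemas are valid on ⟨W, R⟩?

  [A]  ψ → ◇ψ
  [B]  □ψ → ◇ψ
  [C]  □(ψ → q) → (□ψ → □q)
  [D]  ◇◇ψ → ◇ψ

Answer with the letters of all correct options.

R is reflexive: each world relates to itself.
R is not transitive: a R c and c R d but not a R d.
R is serial: every world has an R-successor.
(A) ψ → ◇ψ is the dual of axiom T, which corresponds to reflexivity. R is reflexive — valid.
(B) □ψ → ◇ψ (axiom D) characterises the serial frames. R is serial — valid.
(C) □(ψ → q) → (□ψ → □q) is the K axiom; it holds on all frames — valid.
(D) ◇◇ψ → ◇ψ is the dual of axiom 4; it is valid on a frame exactly when R is transitive. R is not transitive, so not valid.

A, B, C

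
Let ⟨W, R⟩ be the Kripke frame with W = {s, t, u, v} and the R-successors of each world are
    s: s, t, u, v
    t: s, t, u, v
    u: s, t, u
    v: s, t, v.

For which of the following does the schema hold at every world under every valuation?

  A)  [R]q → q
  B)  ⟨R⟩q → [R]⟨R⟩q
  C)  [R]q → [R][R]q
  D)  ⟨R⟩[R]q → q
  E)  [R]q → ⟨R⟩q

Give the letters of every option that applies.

R is reflexive: each world relates to itself.
R is symmetric: every R-edge is matched by its reverse.
R is not transitive: u R s and s R v but not u R v.
R is not euclidean: s R u and s R v but not u R v.
R is serial: every world has an R-successor.
(A) [R]q → q is axiom T; it is valid on a frame exactly when R is reflexive. R is reflexive, so valid.
(B) ⟨R⟩q → [R]⟨R⟩q (axiom 5) characterises the euclidean frames. R is not euclidean — not valid.
(C) [R]q → [R][R]q (axiom 4) characterises the transitive frames. R is not transitive — not valid.
(D) the dual of axiom B: valid iff R is symmetric. R is symmetric — valid.
(E) axiom D: valid iff R is serial. R is serial — valid.

A, D, E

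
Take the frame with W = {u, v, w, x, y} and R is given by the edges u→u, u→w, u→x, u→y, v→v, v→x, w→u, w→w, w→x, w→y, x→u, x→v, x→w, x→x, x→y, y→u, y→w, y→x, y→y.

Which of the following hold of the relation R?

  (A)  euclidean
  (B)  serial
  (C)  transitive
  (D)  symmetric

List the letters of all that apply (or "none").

B, D

(A) not euclidean: x R u and x R v but not u R v.
(B) serial: every world has an R-successor.
(C) not transitive: u R x and x R v but not u R v.
(D) symmetric: every R-edge is matched by its reverse.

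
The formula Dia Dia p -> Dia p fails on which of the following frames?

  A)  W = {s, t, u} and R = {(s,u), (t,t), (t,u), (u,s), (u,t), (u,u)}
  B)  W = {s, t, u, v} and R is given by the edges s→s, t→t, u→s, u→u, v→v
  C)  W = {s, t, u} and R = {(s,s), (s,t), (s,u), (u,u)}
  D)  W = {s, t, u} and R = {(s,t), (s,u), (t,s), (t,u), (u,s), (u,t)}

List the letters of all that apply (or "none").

A, D

The schema Dia Dia p -> Dia p is the dual of axiom 4; it is valid on a frame iff R is transitive.
(A) R is not transitive (s R u and u R s but not s R s), so the schema fails here.
(B) R is transitive (R is closed under composition), so the schema is valid here.
(C) R is transitive (R is closed under composition), so the schema is valid here.
(D) R is not transitive (s R t and t R s but not s R s), so the schema fails here.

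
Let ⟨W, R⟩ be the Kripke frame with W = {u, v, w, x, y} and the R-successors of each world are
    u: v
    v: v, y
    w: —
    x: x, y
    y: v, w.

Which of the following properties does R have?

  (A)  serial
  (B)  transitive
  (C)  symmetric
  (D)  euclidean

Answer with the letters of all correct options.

none

(A) not serial: w has no R-successor.
(B) not transitive: u R v and v R y but not u R y.
(C) not symmetric: u R v but not v R u.
(D) not euclidean: x R y and x R x but not y R x.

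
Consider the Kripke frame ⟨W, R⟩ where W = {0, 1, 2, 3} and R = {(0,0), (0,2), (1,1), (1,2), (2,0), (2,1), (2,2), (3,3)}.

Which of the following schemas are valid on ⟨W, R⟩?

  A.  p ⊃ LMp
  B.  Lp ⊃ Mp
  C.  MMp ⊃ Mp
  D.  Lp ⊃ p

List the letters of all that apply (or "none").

A, B, D

R is reflexive: each world relates to itself.
R is symmetric: every R-edge is matched by its reverse.
R is not transitive: 0 R 2 and 2 R 1 but not 0 R 1.
R is serial: every world has an R-successor.
(A) p ⊃ LMp is axiom B; it is valid on a frame exactly when R is symmetric. R is symmetric, so valid.
(B) Lp ⊃ Mp (axiom D) characterises the serial frames. R is serial — valid.
(C) the dual of axiom 4: valid iff R is transitive. R is not transitive — not valid.
(D) Lp ⊃ p is axiom T; it is valid on a frame exactly when R is reflexive. R is reflexive, so valid.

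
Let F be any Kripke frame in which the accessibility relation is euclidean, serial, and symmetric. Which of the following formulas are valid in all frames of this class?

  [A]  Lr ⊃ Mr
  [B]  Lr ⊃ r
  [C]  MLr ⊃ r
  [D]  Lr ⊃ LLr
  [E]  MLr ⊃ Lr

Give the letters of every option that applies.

Serial, symmetric and euclidean together give transitive (from symmetry + euclidean) and then reflexive; the relation is an equivalence.
(A) Lr ⊃ Mr is axiom D; it is valid on a frame exactly when R is serial. Every such R is serial, so valid.
(B) axiom T: valid iff R is reflexive. Every such R is reflexive — valid.
(C) MLr ⊃ r (the dual of axiom B) characterises the symmetric frames. Every such R is symmetric — valid.
(D) axiom 4: valid iff R is transitive. Every such R is transitive — valid.
(E) the dual of axiom 5: valid iff R is euclidean. Every such R is euclidean — valid.

A, B, C, D, E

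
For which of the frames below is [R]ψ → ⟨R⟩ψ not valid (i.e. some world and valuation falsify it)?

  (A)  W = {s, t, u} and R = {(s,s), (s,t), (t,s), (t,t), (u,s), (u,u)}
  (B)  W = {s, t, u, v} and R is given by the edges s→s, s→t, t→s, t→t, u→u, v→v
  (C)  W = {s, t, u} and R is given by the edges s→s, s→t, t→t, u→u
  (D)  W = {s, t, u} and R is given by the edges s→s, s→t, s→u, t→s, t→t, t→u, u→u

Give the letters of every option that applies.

The schema [R]ψ → ⟨R⟩ψ is axiom D; it is valid on a frame iff R is serial.
(A) R is serial (every world has an R-successor), so the schema is valid here.
(B) R is serial (every world has an R-successor), so the schema is valid here.
(C) R is serial (every world has an R-successor), so the schema is valid here.
(D) R is serial (every world has an R-successor), so the schema is valid here.

none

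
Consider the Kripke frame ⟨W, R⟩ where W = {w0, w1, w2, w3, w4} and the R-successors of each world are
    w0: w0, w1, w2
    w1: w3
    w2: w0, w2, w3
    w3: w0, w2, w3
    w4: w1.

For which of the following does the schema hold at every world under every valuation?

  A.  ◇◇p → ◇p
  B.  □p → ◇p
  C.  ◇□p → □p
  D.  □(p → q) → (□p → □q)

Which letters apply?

B, D

R is not transitive: w0 R w1 and w1 R w3 but not w0 R w3.
R is not euclidean: w0 R w1 and w0 R w0 but not w1 R w0.
R is serial: every world has an R-successor.
(A) ◇◇p → ◇p is the dual of axiom 4; it is valid on a frame exactly when R is transitive. R is not transitive, so not valid.
(B) axiom D: valid iff R is serial. R is serial — valid.
(C) ◇□p → □p is the dual of axiom 5; it is valid on a frame exactly when R is euclidean. R is not euclidean, so not valid.
(D) □(p → q) → (□p → □q) is the K axiom; it holds on all frames — valid.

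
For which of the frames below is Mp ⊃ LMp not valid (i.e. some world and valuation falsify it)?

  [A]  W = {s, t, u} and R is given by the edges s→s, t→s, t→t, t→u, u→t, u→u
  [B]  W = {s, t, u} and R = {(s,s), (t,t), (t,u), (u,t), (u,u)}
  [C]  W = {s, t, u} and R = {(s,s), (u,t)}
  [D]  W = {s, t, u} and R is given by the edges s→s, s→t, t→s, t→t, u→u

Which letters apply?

A, C

The schema Mp ⊃ LMp is axiom 5; it is valid on a frame iff R is euclidean.
(A) R is not euclidean (t R s and t R t but not s R t), so the schema fails here.
(B) R is euclidean (any two R-successors of the same world are R-related), so the schema is valid here.
(C) R is not euclidean (u R t and u R t but not t R t), so the schema fails here.
(D) R is euclidean (any two R-successors of the same world are R-related), so the schema is valid here.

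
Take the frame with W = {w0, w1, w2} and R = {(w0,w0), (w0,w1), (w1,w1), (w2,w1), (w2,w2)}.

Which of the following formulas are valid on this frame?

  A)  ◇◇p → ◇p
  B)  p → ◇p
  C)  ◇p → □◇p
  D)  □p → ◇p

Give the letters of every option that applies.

A, B, D

R is reflexive: each world relates to itself.
R is transitive: R is closed under composition.
R is not euclidean: w0 R w1 and w0 R w0 but not w1 R w0.
R is serial: every world has an R-successor.
(A) ◇◇p → ◇p is the dual of axiom 4, which corresponds to transitivity. R is transitive — valid.
(B) p → ◇p (the dual of axiom T) characterises the reflexive frames. R is reflexive — valid.
(C) axiom 5: valid iff R is euclidean. R is not euclidean — not valid.
(D) axiom D: valid iff R is serial. R is serial — valid.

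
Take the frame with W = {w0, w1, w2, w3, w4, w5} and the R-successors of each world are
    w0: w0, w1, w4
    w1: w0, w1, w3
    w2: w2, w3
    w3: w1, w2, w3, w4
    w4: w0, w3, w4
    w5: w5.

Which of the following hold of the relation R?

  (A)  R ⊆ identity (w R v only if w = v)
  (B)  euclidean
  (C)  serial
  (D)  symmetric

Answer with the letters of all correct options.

C, D

(A) not ⊆ identity: w0 R w1 with w0 ≠ w1.
(B) not euclidean: w0 R w1 and w0 R w4 but not w1 R w4.
(C) serial: every world has an R-successor.
(D) symmetric: every R-edge is matched by its reverse.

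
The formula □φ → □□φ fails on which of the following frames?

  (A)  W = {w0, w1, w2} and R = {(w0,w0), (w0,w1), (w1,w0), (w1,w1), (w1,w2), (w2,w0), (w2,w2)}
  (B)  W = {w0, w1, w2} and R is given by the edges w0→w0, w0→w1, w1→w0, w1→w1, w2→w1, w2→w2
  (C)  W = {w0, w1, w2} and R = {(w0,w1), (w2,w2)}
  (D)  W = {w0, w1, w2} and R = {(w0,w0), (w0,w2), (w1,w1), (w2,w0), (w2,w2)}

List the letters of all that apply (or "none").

The schema □φ → □□φ is axiom 4; it is valid on a frame iff R is transitive.
(A) R is not transitive (w0 R w1 and w1 R w2 but not w0 R w2), so the schema fails here.
(B) R is not transitive (w2 R w1 and w1 R w0 but not w2 R w0), so the schema fails here.
(C) R is transitive (R is closed under composition), so the schema is valid here.
(D) R is transitive (R is closed under composition), so the schema is valid here.

A, B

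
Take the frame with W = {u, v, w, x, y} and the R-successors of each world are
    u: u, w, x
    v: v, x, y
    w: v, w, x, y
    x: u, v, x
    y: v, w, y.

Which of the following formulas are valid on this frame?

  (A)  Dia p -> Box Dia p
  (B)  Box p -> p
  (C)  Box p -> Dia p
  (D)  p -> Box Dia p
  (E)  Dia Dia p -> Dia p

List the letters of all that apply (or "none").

R is reflexive: each world relates to itself.
R is not symmetric: u R w but not w R u.
R is not transitive: u R w and w R v but not u R v.
R is not euclidean: u R w and u R u but not w R u.
R is serial: every world has an R-successor.
(A) Dia p -> Box Dia p (axiom 5) characterises the euclidean frames. R is not euclidean — not valid.
(B) axiom T: valid iff R is reflexive. R is reflexive — valid.
(C) Box p -> Dia p is axiom D, which corresponds to seriality. R is serial — valid.
(D) axiom B: valid iff R is symmetric. R is not symmetric — not valid.
(E) the dual of axiom 4: valid iff R is transitive. R is not transitive — not valid.

B, C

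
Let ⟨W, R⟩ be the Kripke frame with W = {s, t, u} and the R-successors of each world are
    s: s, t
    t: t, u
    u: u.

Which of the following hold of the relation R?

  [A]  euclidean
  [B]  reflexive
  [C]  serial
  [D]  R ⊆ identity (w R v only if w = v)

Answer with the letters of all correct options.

(A) not euclidean: s R t and s R s but not t R s.
(B) reflexive: each world relates to itself.
(C) serial: every world has an R-successor.
(D) not ⊆ identity: s R t with s ≠ t.

B, C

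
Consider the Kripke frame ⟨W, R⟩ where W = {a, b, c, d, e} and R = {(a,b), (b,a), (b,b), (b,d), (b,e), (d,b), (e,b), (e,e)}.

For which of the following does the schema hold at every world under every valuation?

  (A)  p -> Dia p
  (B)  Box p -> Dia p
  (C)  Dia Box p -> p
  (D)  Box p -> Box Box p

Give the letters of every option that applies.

R is not reflexive: not a R a.
R is symmetric: every R-edge is matched by its reverse.
R is not transitive: a R b and b R a but not a R a.
R is not serial: c has no R-successor.
(A) the dual of axiom T: valid iff R is reflexive. R is not reflexive — not valid.
(B) Box p -> Dia p is axiom D, which corresponds to seriality. R is not serial — not valid.
(C) Dia Box p -> p (the dual of axiom B) characterises the symmetric frames. R is symmetric — valid.
(D) Box p -> Box Box p is axiom 4, which corresponds to transitivity. R is not transitive — not valid.

C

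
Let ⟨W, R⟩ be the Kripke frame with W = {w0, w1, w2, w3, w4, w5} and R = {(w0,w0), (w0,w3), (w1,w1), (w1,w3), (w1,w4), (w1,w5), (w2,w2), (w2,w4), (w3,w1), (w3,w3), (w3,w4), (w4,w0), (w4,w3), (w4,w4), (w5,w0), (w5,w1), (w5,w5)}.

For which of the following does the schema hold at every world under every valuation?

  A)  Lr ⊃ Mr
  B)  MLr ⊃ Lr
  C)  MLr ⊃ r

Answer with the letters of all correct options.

A

R is not symmetric: w0 R w3 but not w3 R w0.
R is not euclidean: w0 R w3 and w0 R w0 but not w3 R w0.
R is serial: every world has an R-successor.
(A) Lr ⊃ Mr is axiom D, which corresponds to seriality. R is serial — valid.
(B) the dual of axiom 5: valid iff R is euclidean. R is not euclidean — not valid.
(C) MLr ⊃ r is the dual of axiom B, which corresponds to symmetry. R is not symmetric — not valid.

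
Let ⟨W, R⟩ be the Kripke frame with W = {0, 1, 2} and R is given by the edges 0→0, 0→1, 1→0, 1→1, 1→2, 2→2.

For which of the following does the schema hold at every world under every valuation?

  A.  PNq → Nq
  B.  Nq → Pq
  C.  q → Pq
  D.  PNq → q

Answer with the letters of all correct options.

B, C

R is reflexive: each world relates to itself.
R is not symmetric: 1 R 2 but not 2 R 1.
R is not euclidean: 1 R 0 and 1 R 2 but not 0 R 2.
R is serial: every world has an R-successor.
(A) PNq → Nq (the dual of axiom 5) characterises the euclidean frames. R is not euclidean — not valid.
(B) Nq → Pq (axiom D) characterises the serial frames. R is serial — valid.
(C) q → Pq is the dual of axiom T, which corresponds to reflexivity. R is reflexive — valid.
(D) the dual of axiom B: valid iff R is symmetric. R is not symmetric — not valid.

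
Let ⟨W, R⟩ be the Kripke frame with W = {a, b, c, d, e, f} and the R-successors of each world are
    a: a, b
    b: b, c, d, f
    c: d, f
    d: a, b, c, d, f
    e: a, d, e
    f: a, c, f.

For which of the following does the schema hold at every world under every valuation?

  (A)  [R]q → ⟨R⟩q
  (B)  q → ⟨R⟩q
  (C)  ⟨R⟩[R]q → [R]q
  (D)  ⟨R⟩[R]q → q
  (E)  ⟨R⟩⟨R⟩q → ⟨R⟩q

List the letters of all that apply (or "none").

R is not reflexive: not c R c.
R is not symmetric: a R b but not b R a.
R is not transitive: a R b and b R c but not a R c.
R is not euclidean: a R b and a R a but not b R a.
R is serial: every world has an R-successor.
(A) [R]q → ⟨R⟩q is axiom D, which corresponds to seriality. R is serial — valid.
(B) q → ⟨R⟩q is the dual of axiom T; it is valid on a frame exactly when R is reflexive. R is not reflexive, so not valid.
(C) the dual of axiom 5: valid iff R is euclidean. R is not euclidean — not valid.
(D) ⟨R⟩[R]q → q is the dual of axiom B, which corresponds to symmetry. R is not symmetric — not valid.
(E) ⟨R⟩⟨R⟩q → ⟨R⟩q is the dual of axiom 4, which corresponds to transitivity. R is not transitive — not valid.

A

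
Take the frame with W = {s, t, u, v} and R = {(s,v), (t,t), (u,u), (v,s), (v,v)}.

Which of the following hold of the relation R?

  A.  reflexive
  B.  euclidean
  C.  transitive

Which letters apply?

(A) not reflexive: not s R s.
(B) not euclidean: v R s and v R s but not s R s.
(C) not transitive: s R v and v R s but not s R s.

none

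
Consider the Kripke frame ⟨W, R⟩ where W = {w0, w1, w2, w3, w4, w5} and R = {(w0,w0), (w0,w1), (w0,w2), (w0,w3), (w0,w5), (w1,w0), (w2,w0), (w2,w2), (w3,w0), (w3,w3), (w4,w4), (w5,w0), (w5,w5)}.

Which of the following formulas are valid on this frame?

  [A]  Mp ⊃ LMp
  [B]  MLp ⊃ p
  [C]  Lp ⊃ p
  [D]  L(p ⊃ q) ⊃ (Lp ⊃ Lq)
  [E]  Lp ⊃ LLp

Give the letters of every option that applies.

B, D

R is not reflexive: not w1 R w1.
R is symmetric: every R-edge is matched by its reverse.
R is not transitive: w1 R w0 and w0 R w1 but not w1 R w1.
R is not euclidean: w0 R w1 and w0 R w2 but not w1 R w2.
(A) Mp ⊃ LMp is axiom 5; it is valid on a frame exactly when R is euclidean. R is not euclidean, so not valid.
(B) the dual of axiom B: valid iff R is symmetric. R is symmetric — valid.
(C) Lp ⊃ p is axiom T, which corresponds to reflexivity. R is not reflexive — not valid.
(D) this is just K, valid on every normal frame.
(E) Lp ⊃ LLp is axiom 4; it is valid on a frame exactly when R is transitive. R is not transitive, so not valid.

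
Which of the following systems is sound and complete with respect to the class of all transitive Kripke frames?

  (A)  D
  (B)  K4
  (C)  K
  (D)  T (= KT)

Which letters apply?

(A) D is determined by the class of serial frames.
(B) K4 is determined by exactly this class.
(C) K is determined by the class of arbitrary frames.
(D) T (= KT) is determined by the class of reflexive frames.

B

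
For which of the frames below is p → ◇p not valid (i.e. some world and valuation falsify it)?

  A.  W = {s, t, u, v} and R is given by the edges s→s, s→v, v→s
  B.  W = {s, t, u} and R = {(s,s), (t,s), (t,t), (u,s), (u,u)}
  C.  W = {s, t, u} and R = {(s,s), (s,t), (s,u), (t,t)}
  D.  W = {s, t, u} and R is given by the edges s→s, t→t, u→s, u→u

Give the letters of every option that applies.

The schema p → ◇p is the dual of axiom T; it is valid on a frame iff R is reflexive.
(A) R is not reflexive (not t R t), so the schema fails here.
(B) R is reflexive (each world relates to itself), so the schema is valid here.
(C) R is not reflexive (not u R u), so the schema fails here.
(D) R is reflexive (each world relates to itself), so the schema is valid here.

A, C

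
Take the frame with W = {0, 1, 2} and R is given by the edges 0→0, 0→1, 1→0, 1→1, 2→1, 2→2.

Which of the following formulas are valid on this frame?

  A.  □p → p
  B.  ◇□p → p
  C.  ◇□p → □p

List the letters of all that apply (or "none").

A

R is reflexive: each world relates to itself.
R is not symmetric: 2 R 1 but not 1 R 2.
R is not euclidean: 2 R 1 and 2 R 2 but not 1 R 2.
(A) □p → p is axiom T, which corresponds to reflexivity. R is reflexive — valid.
(B) ◇□p → p is the dual of axiom B, which corresponds to symmetry. R is not symmetric — not valid.
(C) ◇□p → □p (the dual of axiom 5) characterises the euclidean frames. R is not euclidean — not valid.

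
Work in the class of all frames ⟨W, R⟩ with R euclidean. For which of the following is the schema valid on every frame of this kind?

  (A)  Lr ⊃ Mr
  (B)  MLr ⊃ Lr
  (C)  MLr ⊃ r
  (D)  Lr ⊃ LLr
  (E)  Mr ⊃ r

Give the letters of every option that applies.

(A) Lr ⊃ Mr is axiom D; it is valid on a frame exactly when R is serial. Such an R need not be serial, so not valid.
(B) MLr ⊃ Lr is the dual of axiom 5, which corresponds to the euclidean property. Every such R is euclidean — valid.
(C) MLr ⊃ r (the dual of axiom B) characterises the symmetric frames. Such an R need not be symmetric — not valid.
(D) Lr ⊃ LLr is axiom 4, which corresponds to transitivity. Such an R need not be transitive — not valid.
(E) Mr ⊃ r (the converse of T) corresponds to R being a subset of the identity. Such an R need not be a subset of the identity, so not valid.

B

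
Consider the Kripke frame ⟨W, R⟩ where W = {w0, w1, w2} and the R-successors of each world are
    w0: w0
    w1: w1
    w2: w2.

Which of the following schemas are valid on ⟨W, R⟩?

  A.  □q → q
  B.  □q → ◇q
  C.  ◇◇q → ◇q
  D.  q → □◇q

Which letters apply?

R is reflexive: each world relates to itself.
R is symmetric: every R-edge is matched by its reverse.
R is transitive: R is closed under composition.
R is serial: every world has an R-successor.
(A) □q → q (axiom T) characterises the reflexive frames. R is reflexive — valid.
(B) axiom D: valid iff R is serial. R is serial — valid.
(C) ◇◇q → ◇q is the dual of axiom 4; it is valid on a frame exactly when R is transitive. R is transitive, so valid.
(D) axiom B: valid iff R is symmetric. R is symmetric — valid.

A, B, C, D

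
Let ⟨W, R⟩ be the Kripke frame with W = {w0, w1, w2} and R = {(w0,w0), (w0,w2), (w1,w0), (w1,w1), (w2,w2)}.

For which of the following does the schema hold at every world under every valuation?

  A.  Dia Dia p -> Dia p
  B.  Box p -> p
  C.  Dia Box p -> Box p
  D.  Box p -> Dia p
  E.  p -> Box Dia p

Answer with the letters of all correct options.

B, D

R is reflexive: each world relates to itself.
R is not symmetric: w0 R w2 but not w2 R w0.
R is not transitive: w1 R w0 and w0 R w2 but not w1 R w2.
R is not euclidean: w0 R w2 and w0 R w0 but not w2 R w0.
R is serial: every world has an R-successor.
(A) the dual of axiom 4: valid iff R is transitive. R is not transitive — not valid.
(B) Box p -> p is axiom T; it is valid on a frame exactly when R is reflexive. R is reflexive, so valid.
(C) Dia Box p -> Box p is the dual of axiom 5, which corresponds to the euclidean property. R is not euclidean — not valid.
(D) Box p -> Dia p is axiom D; it is valid on a frame exactly when R is serial. R is serial, so valid.
(E) p -> Box Dia p is axiom B, which corresponds to symmetry. R is not symmetric — not valid.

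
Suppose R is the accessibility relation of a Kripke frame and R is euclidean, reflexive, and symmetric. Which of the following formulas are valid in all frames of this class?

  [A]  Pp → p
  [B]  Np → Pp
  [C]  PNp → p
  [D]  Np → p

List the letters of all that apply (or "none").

B, C, D

A relation that is euclidean, reflexive, and symmetric is also serial and transitive.
(A) Pp → p is valid only on frames where every R-edge is a self-loop. Such an R need not be a subset of the identity — not valid.
(B) Np → Pp is axiom D; it is valid on a frame exactly when R is serial. Every such R is serial, so valid.
(C) PNp → p is the dual of axiom B, which corresponds to symmetry. Every such R is symmetric — valid.
(D) Np → p is axiom T, which corresponds to reflexivity. Every such R is reflexive — valid.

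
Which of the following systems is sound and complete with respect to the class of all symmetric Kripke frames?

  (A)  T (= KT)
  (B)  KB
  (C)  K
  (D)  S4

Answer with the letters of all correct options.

B

(A) T (= KT) is determined by the class of reflexive frames.
(B) KB is determined by exactly this class.
(C) K is determined by the class of arbitrary frames.
(D) S4 is determined by the class of reflexive and transitive frames.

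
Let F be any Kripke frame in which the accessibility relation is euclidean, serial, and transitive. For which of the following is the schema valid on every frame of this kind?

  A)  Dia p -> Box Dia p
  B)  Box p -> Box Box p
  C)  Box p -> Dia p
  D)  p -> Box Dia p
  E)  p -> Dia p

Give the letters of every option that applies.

A, B, C

(A) Dia p -> Box Dia p is axiom 5, which corresponds to the euclidean property. Every such R is euclidean — valid.
(B) Box p -> Box Box p (axiom 4) characterises the transitive frames. Every such R is transitive — valid.
(C) Box p -> Dia p is axiom D; it is valid on a frame exactly when R is serial. Every such R is serial, so valid.
(D) axiom B: valid iff R is symmetric. Such an R need not be symmetric — not valid.
(E) p -> Dia p (the dual of axiom T) characterises the reflexive frames. Such an R need not be reflexive — not valid.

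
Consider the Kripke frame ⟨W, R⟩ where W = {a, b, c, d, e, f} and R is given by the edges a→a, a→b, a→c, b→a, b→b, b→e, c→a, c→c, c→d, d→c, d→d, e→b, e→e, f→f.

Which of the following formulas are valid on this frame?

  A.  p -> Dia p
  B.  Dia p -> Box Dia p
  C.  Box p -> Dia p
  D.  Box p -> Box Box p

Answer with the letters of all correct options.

R is reflexive: each world relates to itself.
R is not transitive: a R b and b R e but not a R e.
R is not euclidean: a R b and a R c but not b R c.
R is serial: every world has an R-successor.
(A) the dual of axiom T: valid iff R is reflexive. R is reflexive — valid.
(B) axiom 5: valid iff R is euclidean. R is not euclidean — not valid.
(C) Box p -> Dia p is axiom D, which corresponds to seriality. R is serial — valid.
(D) Box p -> Box Box p (axiom 4) characterises the transitive frames. R is not transitive — not valid.

A, C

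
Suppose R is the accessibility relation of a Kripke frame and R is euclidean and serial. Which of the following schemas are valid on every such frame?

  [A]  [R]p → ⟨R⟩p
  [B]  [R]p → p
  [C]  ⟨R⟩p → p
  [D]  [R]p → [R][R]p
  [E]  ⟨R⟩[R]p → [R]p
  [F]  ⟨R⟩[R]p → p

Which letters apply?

A, E

(A) [R]p → ⟨R⟩p is axiom D; it is valid on a frame exactly when R is serial. Every such R is serial, so valid.
(B) [R]p → p is axiom T, which corresponds to reflexivity. Such an R need not be reflexive — not valid.
(C) ⟨R⟩p → p (the converse of T) corresponds to R being a subset of the identity. Such an R need not be a subset of the identity, so not valid.
(D) [R]p → [R][R]p is axiom 4; it is valid on a frame exactly when R is transitive. Such an R need not be transitive, so not valid.
(E) ⟨R⟩[R]p → [R]p is the dual of axiom 5, which corresponds to the euclidean property. Every such R is euclidean — valid.
(F) the dual of axiom B: valid iff R is symmetric. Such an R need not be symmetric — not valid.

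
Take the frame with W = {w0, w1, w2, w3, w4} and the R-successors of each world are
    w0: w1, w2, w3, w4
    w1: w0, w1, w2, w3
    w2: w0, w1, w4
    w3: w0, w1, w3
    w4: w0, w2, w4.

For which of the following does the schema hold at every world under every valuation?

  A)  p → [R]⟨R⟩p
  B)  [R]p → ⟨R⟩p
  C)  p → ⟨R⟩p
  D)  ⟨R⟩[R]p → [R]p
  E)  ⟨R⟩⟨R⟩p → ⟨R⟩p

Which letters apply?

R is not reflexive: not w0 R w0.
R is symmetric: every R-edge is matched by its reverse.
R is not transitive: w0 R w1 and w1 R w0 but not w0 R w0.
R is not euclidean: w0 R w1 and w0 R w4 but not w1 R w4.
R is serial: every world has an R-successor.
(A) axiom B: valid iff R is symmetric. R is symmetric — valid.
(B) axiom D: valid iff R is serial. R is serial — valid.
(C) p → ⟨R⟩p (the dual of axiom T) characterises the reflexive frames. R is not reflexive — not valid.
(D) ⟨R⟩[R]p → [R]p is the dual of axiom 5, which corresponds to the euclidean property. R is not euclidean — not valid.
(E) the dual of axiom 4: valid iff R is transitive. R is not transitive — not valid.

A, B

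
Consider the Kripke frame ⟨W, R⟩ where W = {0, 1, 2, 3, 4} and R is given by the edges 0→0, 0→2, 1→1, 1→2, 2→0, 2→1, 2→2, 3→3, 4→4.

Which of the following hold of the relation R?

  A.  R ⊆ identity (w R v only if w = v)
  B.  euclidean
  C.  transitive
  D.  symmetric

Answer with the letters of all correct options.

(A) not ⊆ identity: 0 R 2 with 0 ≠ 2.
(B) not euclidean: 2 R 0 and 2 R 1 but not 0 R 1.
(C) not transitive: 0 R 2 and 2 R 1 but not 0 R 1.
(D) symmetric: every R-edge is matched by its reverse.

D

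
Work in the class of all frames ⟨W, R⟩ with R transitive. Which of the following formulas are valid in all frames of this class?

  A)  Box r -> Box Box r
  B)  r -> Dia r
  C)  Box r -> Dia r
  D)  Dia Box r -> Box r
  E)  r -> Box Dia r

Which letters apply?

(A) Box r -> Box Box r (axiom 4) characterises the transitive frames. Every such R is transitive — valid.
(B) the dual of axiom T: valid iff R is reflexive. Such an R need not be reflexive — not valid.
(C) Box r -> Dia r is axiom D; it is valid on a frame exactly when R is serial. Such an R need not be serial, so not valid.
(D) Dia Box r -> Box r is the dual of axiom 5, which corresponds to the euclidean property. Such an R need not be euclidean — not valid.
(E) r -> Box Dia r (axiom B) characterises the symmetric frames. Such an R need not be symmetric — not valid.

A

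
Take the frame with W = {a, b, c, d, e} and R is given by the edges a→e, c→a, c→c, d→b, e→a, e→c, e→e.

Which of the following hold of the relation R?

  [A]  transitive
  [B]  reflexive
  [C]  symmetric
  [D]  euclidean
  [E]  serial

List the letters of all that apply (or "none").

(A) not transitive: a R e and e R a but not a R a.
(B) not reflexive: not a R a.
(C) not symmetric: c R a but not a R c.
(D) not euclidean: c R a and c R c but not a R c.
(E) not serial: b has no R-successor.

none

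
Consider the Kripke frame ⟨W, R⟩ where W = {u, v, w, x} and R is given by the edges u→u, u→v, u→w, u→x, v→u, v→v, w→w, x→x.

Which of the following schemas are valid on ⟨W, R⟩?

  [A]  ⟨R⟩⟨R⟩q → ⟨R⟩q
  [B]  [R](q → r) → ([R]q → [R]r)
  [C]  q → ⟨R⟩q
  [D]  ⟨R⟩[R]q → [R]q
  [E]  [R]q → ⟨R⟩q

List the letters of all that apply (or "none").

B, C, E

R is reflexive: each world relates to itself.
R is not transitive: v R u and u R w but not v R w.
R is not euclidean: u R v and u R w but not v R w.
R is serial: every world has an R-successor.
(A) ⟨R⟩⟨R⟩q → ⟨R⟩q (the dual of axiom 4) characterises the transitive frames. R is not transitive — not valid.
(B) [R](q → r) → ([R]q → [R]r) is axiom K, valid on every Kripke frame — valid.
(C) the dual of axiom T: valid iff R is reflexive. R is reflexive — valid.
(D) ⟨R⟩[R]q → [R]q (the dual of axiom 5) characterises the euclidean frames. R is not euclidean — not valid.
(E) [R]q → ⟨R⟩q (axiom D) characterises the serial frames. R is serial — valid.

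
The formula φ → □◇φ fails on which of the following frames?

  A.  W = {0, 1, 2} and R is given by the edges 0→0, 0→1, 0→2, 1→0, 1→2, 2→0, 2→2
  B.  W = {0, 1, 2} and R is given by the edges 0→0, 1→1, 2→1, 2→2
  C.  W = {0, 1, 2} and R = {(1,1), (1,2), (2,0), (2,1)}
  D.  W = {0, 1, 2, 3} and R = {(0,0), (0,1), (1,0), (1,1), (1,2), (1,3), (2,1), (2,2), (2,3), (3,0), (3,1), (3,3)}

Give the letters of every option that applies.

The schema φ → □◇φ is axiom B; it is valid on a frame iff R is symmetric.
(A) R is not symmetric (1 R 2 but not 2 R 1), so the schema fails here.
(B) R is not symmetric (2 R 1 but not 1 R 2), so the schema fails here.
(C) R is not symmetric (2 R 0 but not 0 R 2), so the schema fails here.
(D) R is not symmetric (2 R 3 but not 3 R 2), so the schema fails here.

A, B, C, D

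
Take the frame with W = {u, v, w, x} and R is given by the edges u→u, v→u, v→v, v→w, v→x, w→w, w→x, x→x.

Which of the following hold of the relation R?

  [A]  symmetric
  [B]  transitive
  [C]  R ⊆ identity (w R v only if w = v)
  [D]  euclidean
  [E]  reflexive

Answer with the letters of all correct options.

(A) not symmetric: v R u but not u R v.
(B) transitive: R is closed under composition.
(C) not ⊆ identity: v R u with v ≠ u.
(D) not euclidean: v R u and v R v but not u R v.
(E) reflexive: each world relates to itself.

B, E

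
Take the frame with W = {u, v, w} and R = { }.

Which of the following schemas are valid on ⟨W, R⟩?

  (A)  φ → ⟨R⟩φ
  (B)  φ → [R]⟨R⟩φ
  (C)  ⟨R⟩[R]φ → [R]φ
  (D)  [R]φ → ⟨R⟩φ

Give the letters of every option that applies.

B, C

R is not reflexive: not u R u.
R is symmetric: every R-edge is matched by its reverse.
R is euclidean: any two R-successors of the same world are R-related.
R is not serial: u has no R-successor.
(A) φ → ⟨R⟩φ (the dual of axiom T) characterises the reflexive frames. R is not reflexive — not valid.
(B) φ → [R]⟨R⟩φ (axiom B) characterises the symmetric frames. R is symmetric — valid.
(C) ⟨R⟩[R]φ → [R]φ is the dual of axiom 5, which corresponds to the euclidean property. R is euclidean — valid.
(D) [R]φ → ⟨R⟩φ (axiom D) characterises the serial frames. R is not serial — not valid.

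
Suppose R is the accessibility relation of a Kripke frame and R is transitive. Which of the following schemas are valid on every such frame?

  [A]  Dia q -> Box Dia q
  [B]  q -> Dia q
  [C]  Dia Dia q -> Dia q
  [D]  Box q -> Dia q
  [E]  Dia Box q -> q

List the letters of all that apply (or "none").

(A) Dia q -> Box Dia q is axiom 5, which corresponds to the euclidean property. Such an R need not be euclidean — not valid.
(B) the dual of axiom T: valid iff R is reflexive. Such an R need not be reflexive — not valid.
(C) the dual of axiom 4: valid iff R is transitive. Every such R is transitive — valid.
(D) Box q -> Dia q is axiom D; it is valid on a frame exactly when R is serial. Such an R need not be serial, so not valid.
(E) Dia Box q -> q is the dual of axiom B; it is valid on a frame exactly when R is symmetric. Such an R need not be symmetric, so not valid.

C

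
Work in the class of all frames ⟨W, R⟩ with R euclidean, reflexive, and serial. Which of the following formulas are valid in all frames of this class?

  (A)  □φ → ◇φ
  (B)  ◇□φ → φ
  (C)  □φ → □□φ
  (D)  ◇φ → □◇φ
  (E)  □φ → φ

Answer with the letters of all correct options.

A relation that is euclidean, reflexive, and serial is also symmetric and transitive.
(A) □φ → ◇φ is axiom D, which corresponds to seriality. Every such R is serial — valid.
(B) ◇□φ → φ is the dual of axiom B; it is valid on a frame exactly when R is symmetric. Every such R is symmetric, so valid.
(C) □φ → □□φ is axiom 4; it is valid on a frame exactly when R is transitive. Every such R is transitive, so valid.
(D) ◇φ → □◇φ is axiom 5, which corresponds to the euclidean property. Every such R is euclidean — valid.
(E) axiom T: valid iff R is reflexive. Every such R is reflexive — valid.

A, B, C, D, E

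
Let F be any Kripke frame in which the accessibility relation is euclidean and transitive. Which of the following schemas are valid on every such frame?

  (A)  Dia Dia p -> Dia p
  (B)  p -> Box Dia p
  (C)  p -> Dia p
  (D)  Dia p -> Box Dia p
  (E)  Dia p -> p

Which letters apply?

(A) Dia Dia p -> Dia p is the dual of axiom 4, which corresponds to transitivity. Every such R is transitive — valid.
(B) p -> Box Dia p is axiom B; it is valid on a frame exactly when R is symmetric. Such an R need not be symmetric, so not valid.
(C) p -> Dia p is the dual of axiom T; it is valid on a frame exactly when R is reflexive. Such an R need not be reflexive, so not valid.
(D) Dia p -> Box Dia p is axiom 5, which corresponds to the euclidean property. Every such R is euclidean — valid.
(E) Dia p -> p is the converse of T; it holds exactly when R ⊆ identity. Such an R need not be a subset of the identity — not valid.

A, D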